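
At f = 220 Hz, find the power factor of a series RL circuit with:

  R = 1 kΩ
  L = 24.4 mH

Step 1 — Angular frequency: ω = 2π·f = 2π·220 = 1382 rad/s.
Step 2 — Component impedances:
  R: Z = R = 1000 Ω
  L: Z = jωL = j·1382·0.0244 = 0 + j33.73 Ω
Step 3 — Series combination: Z_total = R + L = 1000 + j33.73 Ω = 1001∠1.9° Ω.
Step 4 — Power factor: PF = cos(φ) = Re(Z)/|Z| = 1000/1000.6 = 0.9994.
Step 5 — Type: Im(Z) = 33.73 ⇒ lagging (phase φ = 1.9°).

PF = 0.9994 (lagging, φ = 1.9°)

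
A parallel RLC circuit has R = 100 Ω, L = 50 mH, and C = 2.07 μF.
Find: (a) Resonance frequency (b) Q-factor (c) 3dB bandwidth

Step 1 — Resonance: ω₀ = 1/√(LC) = 1/√(0.05·2.07e-06) = 3108 rad/s.
Step 2 — f₀ = ω₀/(2π) = 494.7 Hz.
Step 3 — Parallel Q: Q = R/(ω₀L) = 100/(3108·0.05) = 0.6434.
Step 4 — Bandwidth: Δω = ω₀/Q = 4831 rad/s; BW = Δω/(2π) = 768.9 Hz.

(a) f₀ = 494.7 Hz  (b) Q = 0.6434  (c) BW = 768.9 Hz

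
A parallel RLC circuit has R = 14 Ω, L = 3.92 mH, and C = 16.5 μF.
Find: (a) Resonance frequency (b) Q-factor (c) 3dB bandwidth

Step 1 — Resonance: ω₀ = 1/√(LC) = 1/√(0.00392·1.65e-05) = 3932 rad/s.
Step 2 — f₀ = ω₀/(2π) = 625.8 Hz.
Step 3 — Parallel Q: Q = R/(ω₀L) = 14/(3932·0.00392) = 0.9083.
Step 4 — Bandwidth: Δω = ω₀/Q = 4329 rad/s; BW = Δω/(2π) = 689 Hz.

(a) f₀ = 625.8 Hz  (b) Q = 0.9083  (c) BW = 689 Hz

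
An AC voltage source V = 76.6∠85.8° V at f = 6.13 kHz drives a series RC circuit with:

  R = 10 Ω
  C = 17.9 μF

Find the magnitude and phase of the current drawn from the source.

Step 1 — Angular frequency: ω = 2π·f = 2π·6130 = 3.852e+04 rad/s.
Step 2 — Component impedances:
  R: Z = R = 10 Ω
  C: Z = 1/(jωC) = -j/(ω·C) = 0 - j1.45 Ω
Step 3 — Series combination: Z_total = R + C = 10 - j1.45 Ω = 10.1∠-8.3° Ω.
Step 4 — Source phasor: V = 76.6∠85.8° V = 5.61 + j76.39 V.
Step 5 — Ohm's law: I = V / Z_total = (5.61 + j76.39) / (10 - j1.45) = -0.5358 + j7.562 A.
Step 6 — Convert to polar: |I| = 7.581 A, ∠I = 94.1°.

I = 7.581∠94.1° A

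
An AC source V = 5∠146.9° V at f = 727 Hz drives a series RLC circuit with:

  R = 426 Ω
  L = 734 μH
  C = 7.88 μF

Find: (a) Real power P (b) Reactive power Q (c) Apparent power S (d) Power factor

Step 1 — Angular frequency: ω = 2π·f = 2π·727 = 4568 rad/s.
Step 2 — Component impedances:
  R: Z = R = 426 Ω
  L: Z = jωL = j·4568·0.000734 = 0 + j3.353 Ω
  C: Z = 1/(jωC) = -j/(ω·C) = 0 - j27.78 Ω
Step 3 — Series combination: Z_total = R + L + C = 426 - j24.43 Ω = 426.7∠-3.3° Ω.
Step 4 — Source phasor: V = 5∠146.9° V = -4.189 + j2.731 V.
Step 5 — Current: I = V / Z = -0.01017 + j0.005827 A = 0.01172∠150.2° A.
Step 6 — Complex power: S = V·I* = 0.05849 - j0.003354 VA.
Step 7 — Real power: P = Re(S) = 0.05849 W.
Step 8 — Reactive power: Q = Im(S) = -0.003354 VAR.
Step 9 — Apparent power: |S| = 0.05859 VA.
Step 10 — Power factor: PF = P/|S| = 0.9984 (leading).

(a) P = 0.05849 W  (b) Q = -0.003354 VAR  (c) S = 0.05859 VA  (d) PF = 0.9984 (leading)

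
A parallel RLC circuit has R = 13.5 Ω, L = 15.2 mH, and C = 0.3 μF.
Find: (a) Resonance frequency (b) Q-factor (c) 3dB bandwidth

Step 1 — Resonance: ω₀ = 1/√(LC) = 1/√(0.0152·3e-07) = 1.481e+04 rad/s.
Step 2 — f₀ = ω₀/(2π) = 2357 Hz.
Step 3 — Parallel Q: Q = R/(ω₀L) = 13.5/(1.481e+04·0.0152) = 0.05998.
Step 4 — Bandwidth: Δω = ω₀/Q = 2.469e+05 rad/s; BW = Δω/(2π) = 3.93e+04 Hz.

(a) f₀ = 2357 Hz  (b) Q = 0.05998  (c) BW = 3.93e+04 Hz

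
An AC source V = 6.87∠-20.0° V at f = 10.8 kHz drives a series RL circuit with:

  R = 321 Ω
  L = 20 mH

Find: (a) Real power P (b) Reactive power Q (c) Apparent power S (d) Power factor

Step 1 — Angular frequency: ω = 2π·f = 2π·1.08e+04 = 6.786e+04 rad/s.
Step 2 — Component impedances:
  R: Z = R = 321 Ω
  L: Z = jωL = j·6.786e+04·0.02 = 0 + j1357 Ω
Step 3 — Series combination: Z_total = R + L = 321 + j1357 Ω = 1395∠76.7° Ω.
Step 4 — Source phasor: V = 6.87∠-20.0° V = 6.456 - j2.35 V.
Step 5 — Current: I = V / Z = -0.0005741 - j0.004893 A = 0.004926∠-96.7° A.
Step 6 — Complex power: S = V·I* = 0.00779 + j0.03293 VA.
Step 7 — Real power: P = Re(S) = 0.00779 W.
Step 8 — Reactive power: Q = Im(S) = 0.03293 VAR.
Step 9 — Apparent power: |S| = 0.03384 VA.
Step 10 — Power factor: PF = P/|S| = 0.2302 (lagging).

(a) P = 0.00779 W  (b) Q = 0.03293 VAR  (c) S = 0.03384 VA  (d) PF = 0.2302 (lagging)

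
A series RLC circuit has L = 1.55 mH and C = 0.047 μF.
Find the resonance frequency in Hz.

Step 1 — Resonance condition Im(Z)=0 gives ω₀ = 1/√(LC).
Step 2 — ω₀ = 1/√(0.00155·4.7e-08) = 1.172e+05 rad/s.
Step 3 — f₀ = ω₀/(2π) = 1.865e+04 Hz.

f₀ = 1.865e+04 Hz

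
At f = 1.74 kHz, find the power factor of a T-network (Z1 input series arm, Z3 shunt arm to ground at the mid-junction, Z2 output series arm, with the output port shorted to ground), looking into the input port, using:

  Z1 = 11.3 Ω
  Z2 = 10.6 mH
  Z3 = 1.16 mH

Step 1 — Angular frequency: ω = 2π·f = 2π·1740 = 1.093e+04 rad/s.
Step 2 — Component impedances:
  Z1: Z = R = 11.3 Ω
  Z2: Z = jωL = j·1.093e+04·0.0106 = 0 + j115.9 Ω
  Z3: Z = jωL = j·1.093e+04·0.00116 = 0 + j12.68 Ω
Step 3 — With the output port shorted to ground, the output series arm Z2 runs from the junction to ground; the shunt arm Z3 also runs from the junction to ground. They appear in parallel: Z3 || Z2 = 0 + j11.43 Ω.
Step 4 — Series with input arm Z1: Z_in = Z1 + (Z3 || Z2) = 11.3 + j11.43 Ω = 16.07∠45.3° Ω.
Step 5 — Power factor: PF = cos(φ) = Re(Z)/|Z| = 11.3/16.074 = 0.703.
Step 6 — Type: Im(Z) = 11.43 ⇒ lagging (phase φ = 45.3°).

PF = 0.703 (lagging, φ = 45.3°)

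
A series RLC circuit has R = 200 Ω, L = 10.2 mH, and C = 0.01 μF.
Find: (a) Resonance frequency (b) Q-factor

Step 1 — Resonance condition Im(Z)=0 gives ω₀ = 1/√(LC).
Step 2 — ω₀ = 1/√(0.0102·1e-08) = 9.901e+04 rad/s.
Step 3 — f₀ = ω₀/(2π) = 1.576e+04 Hz.
Step 4 — Series Q: Q = ω₀L/R = 9.901e+04·0.0102/200 = 5.05.

(a) f₀ = 1.576e+04 Hz  (b) Q = 5.05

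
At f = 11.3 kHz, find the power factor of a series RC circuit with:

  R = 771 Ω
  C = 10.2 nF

Step 1 — Angular frequency: ω = 2π·f = 2π·1.13e+04 = 7.1e+04 rad/s.
Step 2 — Component impedances:
  R: Z = R = 771 Ω
  C: Z = 1/(jωC) = -j/(ω·C) = 0 - j1381 Ω
Step 3 — Series combination: Z_total = R + C = 771 - j1381 Ω = 1582∠-60.8° Ω.
Step 4 — Power factor: PF = cos(φ) = Re(Z)/|Z| = 771/1581.5 = 0.4875.
Step 5 — Type: Im(Z) = -1381 ⇒ leading (phase φ = -60.8°).

PF = 0.4875 (leading, φ = -60.8°)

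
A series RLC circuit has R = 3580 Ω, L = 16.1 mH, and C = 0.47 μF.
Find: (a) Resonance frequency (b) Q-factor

Step 1 — Resonance condition Im(Z)=0 gives ω₀ = 1/√(LC).
Step 2 — ω₀ = 1/√(0.0161·4.7e-07) = 1.15e+04 rad/s.
Step 3 — f₀ = ω₀/(2π) = 1830 Hz.
Step 4 — Series Q: Q = ω₀L/R = 1.15e+04·0.0161/3580 = 0.0517.

(a) f₀ = 1830 Hz  (b) Q = 0.0517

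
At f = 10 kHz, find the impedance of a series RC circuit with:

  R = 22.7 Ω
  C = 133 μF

Step 1 — Angular frequency: ω = 2π·f = 2π·1e+04 = 6.283e+04 rad/s.
Step 2 — Component impedances:
  R: Z = R = 22.7 Ω
  C: Z = 1/(jωC) = -j/(ω·C) = 0 - j0.1197 Ω
Step 3 — Series combination: Z_total = R + C = 22.7 - j0.1197 Ω = 22.7∠-0.3° Ω.

Z = 22.7 - j0.1197 Ω = 22.7∠-0.3° Ω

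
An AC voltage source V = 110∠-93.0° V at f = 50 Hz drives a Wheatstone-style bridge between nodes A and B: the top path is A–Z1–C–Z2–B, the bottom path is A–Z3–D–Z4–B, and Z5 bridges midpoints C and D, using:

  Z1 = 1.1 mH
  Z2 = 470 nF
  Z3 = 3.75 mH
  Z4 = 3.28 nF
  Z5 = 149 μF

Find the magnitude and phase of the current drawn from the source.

Step 1 — Angular frequency: ω = 2π·f = 2π·50 = 314.2 rad/s.
Step 2 — Component impedances:
  Z1: Z = jωL = j·314.2·0.0011 = 0 + j0.3456 Ω
  Z2: Z = 1/(jωC) = -j/(ω·C) = 0 - j6773 Ω
  Z3: Z = jωL = j·314.2·0.00375 = 0 + j1.178 Ω
  Z4: Z = 1/(jωC) = -j/(ω·C) = 0 - j9.705e+05 Ω
  Z5: Z = 1/(jωC) = -j/(ω·C) = 0 - j21.36 Ω
Step 3 — Bridge requires nodal analysis (the Z5 bridge couples midpoints C and D, so the two paths cannot be reduced to a simple series/parallel combination). Setting node B to ground and injecting 1 A at node A, the 3-node admittance system at A, C, D solves to V_A = Z_AB = 0 - j6725 Ω = 6725∠-90.0° Ω.
Step 4 — Source phasor: V = 110∠-93.0° V = -5.757 - j109.8 V.
Step 5 — Ohm's law: I = V / Z_total = (-5.757 - j109.8) / (0 - j6725) = 0.01633 - j0.000856 A.
Step 6 — Convert to polar: |I| = 0.01636 A, ∠I = -3.0°.

I = 0.01636∠-3.0° A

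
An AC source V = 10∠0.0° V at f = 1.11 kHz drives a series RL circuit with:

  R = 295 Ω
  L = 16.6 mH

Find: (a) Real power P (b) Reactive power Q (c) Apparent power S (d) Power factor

Step 1 — Angular frequency: ω = 2π·f = 2π·1110 = 6974 rad/s.
Step 2 — Component impedances:
  R: Z = R = 295 Ω
  L: Z = jωL = j·6974·0.0166 = 0 + j115.8 Ω
Step 3 — Series combination: Z_total = R + L = 295 + j115.8 Ω = 316.9∠21.4° Ω.
Step 4 — Source phasor: V = 10∠0.0° V = 10 V.
Step 5 — Current: I = V / Z = 0.02937 - j0.01153 A = 0.03156∠-21.4° A.
Step 6 — Complex power: S = V·I* = 0.2937 + j0.1153 VA.
Step 7 — Real power: P = Re(S) = 0.2937 W.
Step 8 — Reactive power: Q = Im(S) = 0.1153 VAR.
Step 9 — Apparent power: |S| = 0.3156 VA.
Step 10 — Power factor: PF = P/|S| = 0.9309 (lagging).

(a) P = 0.2937 W  (b) Q = 0.1153 VAR  (c) S = 0.3156 VA  (d) PF = 0.9309 (lagging)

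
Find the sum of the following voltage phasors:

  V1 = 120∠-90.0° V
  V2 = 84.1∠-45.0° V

Step 1 — Convert each phasor to rectangular form:
  V1 = 120·(cos(-90.0°) + j·sin(-90.0°)) = 0 - j120 V
  V2 = 84.1·(cos(-45.0°) + j·sin(-45.0°)) = 59.47 - j59.47 V
Step 2 — Sum components: V_total = 59.47 - j179.5 V.
Step 3 — Convert to polar: |V_total| = 189.1 V, ∠V_total = -71.7°.

V_total = 189.1∠-71.7° V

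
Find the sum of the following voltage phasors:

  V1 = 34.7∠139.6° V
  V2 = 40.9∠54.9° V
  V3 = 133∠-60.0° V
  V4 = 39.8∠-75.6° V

Step 1 — Convert each phasor to rectangular form:
  V1 = 34.7·(cos(139.6°) + j·sin(139.6°)) = -26.43 + j22.49 V
  V2 = 40.9·(cos(54.9°) + j·sin(54.9°)) = 23.52 + j33.46 V
  V3 = 133·(cos(-60.0°) + j·sin(-60.0°)) = 66.5 - j115.2 V
  V4 = 39.8·(cos(-75.6°) + j·sin(-75.6°)) = 9.898 - j38.55 V
Step 2 — Sum components: V_total = 73.49 - j97.78 V.
Step 3 — Convert to polar: |V_total| = 122.3 V, ∠V_total = -53.1°.

V_total = 122.3∠-53.1° V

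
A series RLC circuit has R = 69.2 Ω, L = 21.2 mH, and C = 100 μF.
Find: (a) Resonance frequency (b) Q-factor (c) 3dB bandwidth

Step 1 — Resonance condition Im(Z)=0 gives ω₀ = 1/√(LC).
Step 2 — ω₀ = 1/√(0.0212·0.0001) = 686.8 rad/s.
Step 3 — f₀ = ω₀/(2π) = 109.3 Hz.
Step 4 — Series Q: Q = ω₀L/R = 686.8·0.0212/69.2 = 0.2104.
Step 5 — 3dB bandwidth: Δω = ω₀/Q = 3264 rad/s; BW = Δω/(2π) = 519.5 Hz.

(a) f₀ = 109.3 Hz  (b) Q = 0.2104  (c) BW = 519.5 Hz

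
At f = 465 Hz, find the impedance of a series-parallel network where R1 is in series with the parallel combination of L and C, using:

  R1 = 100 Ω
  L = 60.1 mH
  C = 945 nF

Step 1 — Angular frequency: ω = 2π·f = 2π·465 = 2922 rad/s.
Step 2 — Component impedances:
  R1: Z = R = 100 Ω
  L: Z = jωL = j·2922·0.0601 = 0 + j175.6 Ω
  C: Z = 1/(jωC) = -j/(ω·C) = 0 - j362.2 Ω
Step 3 — Parallel branch: L || C = 1/(1/L + 1/C) = 0 + j340.8 Ω.
Step 4 — Series with R1: Z_total = R1 + (L || C) = 100 + j340.8 Ω = 355.2∠73.6° Ω.

Z = 100 + j340.8 Ω = 355.2∠73.6° Ω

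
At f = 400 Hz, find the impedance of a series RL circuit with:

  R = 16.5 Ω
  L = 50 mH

Step 1 — Angular frequency: ω = 2π·f = 2π·400 = 2513 rad/s.
Step 2 — Component impedances:
  R: Z = R = 16.5 Ω
  L: Z = jωL = j·2513·0.05 = 0 + j125.7 Ω
Step 3 — Series combination: Z_total = R + L = 16.5 + j125.7 Ω = 126.7∠82.5° Ω.

Z = 16.5 + j125.7 Ω = 126.7∠82.5° Ω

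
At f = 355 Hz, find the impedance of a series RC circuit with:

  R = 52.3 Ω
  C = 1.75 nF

Step 1 — Angular frequency: ω = 2π·f = 2π·355 = 2231 rad/s.
Step 2 — Component impedances:
  R: Z = R = 52.3 Ω
  C: Z = 1/(jωC) = -j/(ω·C) = 0 - j2.562e+05 Ω
Step 3 — Series combination: Z_total = R + C = 52.3 - j2.562e+05 Ω = 2.562e+05∠-90.0° Ω.

Z = 52.3 - j2.562e+05 Ω = 2.562e+05∠-90.0° Ω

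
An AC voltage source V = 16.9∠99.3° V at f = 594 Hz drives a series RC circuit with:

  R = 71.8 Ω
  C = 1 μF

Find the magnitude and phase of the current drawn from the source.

Step 1 — Angular frequency: ω = 2π·f = 2π·594 = 3732 rad/s.
Step 2 — Component impedances:
  R: Z = R = 71.8 Ω
  C: Z = 1/(jωC) = -j/(ω·C) = 0 - j267.9 Ω
Step 3 — Series combination: Z_total = R + C = 71.8 - j267.9 Ω = 277.4∠-75.0° Ω.
Step 4 — Source phasor: V = 16.9∠99.3° V = -2.731 + j16.68 V.
Step 5 — Ohm's law: I = V / Z_total = (-2.731 + j16.68) / (71.8 - j267.9) = -0.06062 + j0.006052 A.
Step 6 — Convert to polar: |I| = 0.06092 A, ∠I = 174.3°.

I = 0.06092∠174.3° A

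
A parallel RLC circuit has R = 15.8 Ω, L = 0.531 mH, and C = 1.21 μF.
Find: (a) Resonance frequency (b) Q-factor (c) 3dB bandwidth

Step 1 — Resonance: ω₀ = 1/√(LC) = 1/√(0.000531·1.21e-06) = 3.945e+04 rad/s.
Step 2 — f₀ = ω₀/(2π) = 6279 Hz.
Step 3 — Parallel Q: Q = R/(ω₀L) = 15.8/(3.945e+04·0.000531) = 0.7542.
Step 4 — Bandwidth: Δω = ω₀/Q = 5.231e+04 rad/s; BW = Δω/(2π) = 8325 Hz.

(a) f₀ = 6279 Hz  (b) Q = 0.7542  (c) BW = 8325 Hz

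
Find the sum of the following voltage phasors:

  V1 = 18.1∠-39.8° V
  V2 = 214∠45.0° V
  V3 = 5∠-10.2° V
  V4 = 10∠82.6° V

Step 1 — Convert each phasor to rectangular form:
  V1 = 18.1·(cos(-39.8°) + j·sin(-39.8°)) = 13.91 - j11.59 V
  V2 = 214·(cos(45.0°) + j·sin(45.0°)) = 151.3 + j151.3 V
  V3 = 5·(cos(-10.2°) + j·sin(-10.2°)) = 4.921 - j0.8854 V
  V4 = 10·(cos(82.6°) + j·sin(82.6°)) = 1.288 + j9.917 V
Step 2 — Sum components: V_total = 171.4 + j148.8 V.
Step 3 — Convert to polar: |V_total| = 227 V, ∠V_total = 41.0°.

V_total = 227∠41.0° V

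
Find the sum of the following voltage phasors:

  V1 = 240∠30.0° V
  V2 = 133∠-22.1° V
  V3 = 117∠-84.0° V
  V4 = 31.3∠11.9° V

Step 1 — Convert each phasor to rectangular form:
  V1 = 240·(cos(30.0°) + j·sin(30.0°)) = 207.8 + j120 V
  V2 = 133·(cos(-22.1°) + j·sin(-22.1°)) = 123.2 - j50.04 V
  V3 = 117·(cos(-84.0°) + j·sin(-84.0°)) = 12.23 - j116.4 V
  V4 = 31.3·(cos(11.9°) + j·sin(11.9°)) = 30.63 + j6.454 V
Step 2 — Sum components: V_total = 373.9 - j39.94 V.
Step 3 — Convert to polar: |V_total| = 376.1 V, ∠V_total = -6.1°.

V_total = 376.1∠-6.1° V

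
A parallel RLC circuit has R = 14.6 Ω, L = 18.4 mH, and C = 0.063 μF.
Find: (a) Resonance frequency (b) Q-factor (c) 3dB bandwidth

Step 1 — Resonance: ω₀ = 1/√(LC) = 1/√(0.0184·6.3e-08) = 2.937e+04 rad/s.
Step 2 — f₀ = ω₀/(2π) = 4675 Hz.
Step 3 — Parallel Q: Q = R/(ω₀L) = 14.6/(2.937e+04·0.0184) = 0.02702.
Step 4 — Bandwidth: Δω = ω₀/Q = 1.087e+06 rad/s; BW = Δω/(2π) = 1.73e+05 Hz.

(a) f₀ = 4675 Hz  (b) Q = 0.02702  (c) BW = 1.73e+05 Hz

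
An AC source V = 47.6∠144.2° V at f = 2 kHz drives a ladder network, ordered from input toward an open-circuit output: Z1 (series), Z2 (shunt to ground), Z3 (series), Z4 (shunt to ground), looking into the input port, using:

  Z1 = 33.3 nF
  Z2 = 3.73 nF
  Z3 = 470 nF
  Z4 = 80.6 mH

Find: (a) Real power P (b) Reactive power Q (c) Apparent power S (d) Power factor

Step 1 — Angular frequency: ω = 2π·f = 2π·2000 = 1.257e+04 rad/s.
Step 2 — Component impedances:
  Z1: Z = 1/(jωC) = -j/(ω·C) = 0 - j2390 Ω
  Z2: Z = 1/(jωC) = -j/(ω·C) = 0 - j2.133e+04 Ω
  Z3: Z = 1/(jωC) = -j/(ω·C) = 0 - j169.3 Ω
  Z4: Z = jωL = j·1.257e+04·0.0806 = 0 + j1013 Ω
Step 3 — Ladder network (open output): work backward from the far end, alternating series and parallel combinations. Z_in = 0 - j1511 Ω = 1511∠-90.0° Ω.
Step 4 — Source phasor: V = 47.6∠144.2° V = -38.61 + j27.84 V.
Step 5 — Current: I = V / Z = -0.01842 - j0.02554 A = 0.03149∠-125.8° A.
Step 6 — Complex power: S = V·I* = 0 - j1.499 VA.
Step 7 — Real power: P = Re(S) = 0 W.
Step 8 — Reactive power: Q = Im(S) = -1.499 VAR.
Step 9 — Apparent power: |S| = 1.499 VA.
Step 10 — Power factor: PF = P/|S| = 0 (leading).

(a) P = 0 W  (b) Q = -1.499 VAR  (c) S = 1.499 VA  (d) PF = 0 (leading)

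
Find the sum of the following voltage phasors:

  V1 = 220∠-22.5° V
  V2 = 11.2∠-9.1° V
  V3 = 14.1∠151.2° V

Step 1 — Convert each phasor to rectangular form:
  V1 = 220·(cos(-22.5°) + j·sin(-22.5°)) = 203.3 - j84.19 V
  V2 = 11.2·(cos(-9.1°) + j·sin(-9.1°)) = 11.06 - j1.771 V
  V3 = 14.1·(cos(151.2°) + j·sin(151.2°)) = -12.36 + j6.793 V
Step 2 — Sum components: V_total = 202 - j79.17 V.
Step 3 — Convert to polar: |V_total| = 216.9 V, ∠V_total = -21.4°.

V_total = 216.9∠-21.4° V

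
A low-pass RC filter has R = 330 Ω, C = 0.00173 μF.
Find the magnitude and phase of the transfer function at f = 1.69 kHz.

Step 1 — Angular frequency: ω = 2π·1690 = 1.062e+04 rad/s.
Step 2 — Transfer function: H(jω) = 1/(1 + jωRC).
Step 3 — Denominator: 1 + jωRC = 1 + j·1.062e+04·330·1.73e-09 = 1 + j0.006062.
Step 4 — H = 1 - j0.006062.
Step 5 — Magnitude: |H| = 1 (-0.0 dB); phase: φ = -0.3°.

|H| = 1 (-0.0 dB), φ = -0.3°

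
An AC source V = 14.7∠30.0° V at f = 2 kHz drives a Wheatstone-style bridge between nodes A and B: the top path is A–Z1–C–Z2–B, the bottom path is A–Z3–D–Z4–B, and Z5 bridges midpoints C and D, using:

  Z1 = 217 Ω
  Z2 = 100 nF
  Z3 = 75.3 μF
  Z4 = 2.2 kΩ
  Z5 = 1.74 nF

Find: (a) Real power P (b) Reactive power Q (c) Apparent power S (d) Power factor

Step 1 — Angular frequency: ω = 2π·f = 2π·2000 = 1.257e+04 rad/s.
Step 2 — Component impedances:
  Z1: Z = R = 217 Ω
  Z2: Z = 1/(jωC) = -j/(ω·C) = 0 - j795.8 Ω
  Z3: Z = 1/(jωC) = -j/(ω·C) = 0 - j1.057 Ω
  Z4: Z = R = 2200 Ω
  Z5: Z = 1/(jωC) = -j/(ω·C) = 0 - j4.573e+04 Ω
Step 3 — Bridge requires nodal analysis (the Z5 bridge couples midpoints C and D, so the two paths cannot be reduced to a simple series/parallel combination). Setting node B to ground and injecting 1 A at node A, the 3-node admittance system at A, C, D solves to V_A = Z_AB = 393.7 - j595.4 Ω = 713.8∠-56.5° Ω.
Step 4 — Source phasor: V = 14.7∠30.0° V = 12.73 + j7.35 V.
Step 5 — Current: I = V / Z = 0.001248 + j0.02056 A = 0.02059∠86.5° A.
Step 6 — Complex power: S = V·I* = 0.167 - j0.2525 VA.
Step 7 — Real power: P = Re(S) = 0.167 W.
Step 8 — Reactive power: Q = Im(S) = -0.2525 VAR.
Step 9 — Apparent power: |S| = 0.3027 VA.
Step 10 — Power factor: PF = P/|S| = 0.5516 (leading).

(a) P = 0.167 W  (b) Q = -0.2525 VAR  (c) S = 0.3027 VA  (d) PF = 0.5516 (leading)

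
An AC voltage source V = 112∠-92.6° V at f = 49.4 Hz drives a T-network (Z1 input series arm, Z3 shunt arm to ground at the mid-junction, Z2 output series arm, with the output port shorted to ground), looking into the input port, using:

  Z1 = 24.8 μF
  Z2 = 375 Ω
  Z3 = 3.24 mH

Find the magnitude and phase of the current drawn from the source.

Step 1 — Angular frequency: ω = 2π·f = 2π·49.4 = 310.4 rad/s.
Step 2 — Component impedances:
  Z1: Z = 1/(jωC) = -j/(ω·C) = 0 - j129.9 Ω
  Z2: Z = R = 375 Ω
  Z3: Z = jωL = j·310.4·0.00324 = 0 + j1.006 Ω
Step 3 — With the output port shorted to ground, the output series arm Z2 runs from the junction to ground; the shunt arm Z3 also runs from the junction to ground. They appear in parallel: Z3 || Z2 = 0.002697 + j1.006 Ω.
Step 4 — Series with input arm Z1: Z_in = Z1 + (Z3 || Z2) = 0.002697 - j128.9 Ω = 128.9∠-90.0° Ω.
Step 5 — Source phasor: V = 112∠-92.6° V = -5.081 - j111.9 V.
Step 6 — Ohm's law: I = V / Z_total = (-5.081 - j111.9) / (0.002697 - j128.9) = 0.868 - j0.03943 A.
Step 7 — Convert to polar: |I| = 0.8689 A, ∠I = -2.6°.

I = 0.8689∠-2.6° A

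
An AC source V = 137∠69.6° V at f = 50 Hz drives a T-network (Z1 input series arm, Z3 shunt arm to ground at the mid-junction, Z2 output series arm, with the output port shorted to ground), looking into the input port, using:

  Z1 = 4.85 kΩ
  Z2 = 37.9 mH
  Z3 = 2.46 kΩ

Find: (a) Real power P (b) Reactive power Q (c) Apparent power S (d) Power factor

Step 1 — Angular frequency: ω = 2π·f = 2π·50 = 314.2 rad/s.
Step 2 — Component impedances:
  Z1: Z = R = 4850 Ω
  Z2: Z = jωL = j·314.2·0.0379 = 0 + j11.91 Ω
  Z3: Z = R = 2460 Ω
Step 3 — With the output port shorted to ground, the output series arm Z2 runs from the junction to ground; the shunt arm Z3 also runs from the junction to ground. They appear in parallel: Z3 || Z2 = 0.05763 + j11.91 Ω.
Step 4 — Series with input arm Z1: Z_in = Z1 + (Z3 || Z2) = 4850 + j11.91 Ω = 4850∠0.1° Ω.
Step 5 — Source phasor: V = 137∠69.6° V = 47.75 + j128.4 V.
Step 6 — Current: I = V / Z = 0.009911 + j0.02645 A = 0.02825∠69.5° A.
Step 7 — Complex power: S = V·I* = 3.87 + j0.0095 VA.
Step 8 — Real power: P = Re(S) = 3.87 W.
Step 9 — Reactive power: Q = Im(S) = 0.0095 VAR.
Step 10 — Apparent power: |S| = 3.87 VA.
Step 11 — Power factor: PF = P/|S| = 1 (lagging).

(a) P = 3.87 W  (b) Q = 0.0095 VAR  (c) S = 3.87 VA  (d) PF = 1 (lagging)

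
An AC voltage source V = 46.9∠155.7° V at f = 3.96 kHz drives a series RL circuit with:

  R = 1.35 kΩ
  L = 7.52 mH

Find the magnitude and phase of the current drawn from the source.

Step 1 — Angular frequency: ω = 2π·f = 2π·3960 = 2.488e+04 rad/s.
Step 2 — Component impedances:
  R: Z = R = 1350 Ω
  L: Z = jωL = j·2.488e+04·0.00752 = 0 + j187.1 Ω
Step 3 — Series combination: Z_total = R + L = 1350 + j187.1 Ω = 1363∠7.9° Ω.
Step 4 — Source phasor: V = 46.9∠155.7° V = -42.74 + j19.3 V.
Step 5 — Ohm's law: I = V / Z_total = (-42.74 + j19.3) / (1350 + j187.1) = -0.02912 + j0.01833 A.
Step 6 — Convert to polar: |I| = 0.03441 A, ∠I = 147.8°.

I = 0.03441∠147.8° A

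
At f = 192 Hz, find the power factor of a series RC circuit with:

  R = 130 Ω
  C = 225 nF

Step 1 — Angular frequency: ω = 2π·f = 2π·192 = 1206 rad/s.
Step 2 — Component impedances:
  R: Z = R = 130 Ω
  C: Z = 1/(jωC) = -j/(ω·C) = 0 - j3684 Ω
Step 3 — Series combination: Z_total = R + C = 130 - j3684 Ω = 3686∠-88.0° Ω.
Step 4 — Power factor: PF = cos(φ) = Re(Z)/|Z| = 130/3686.4 = 0.03526.
Step 5 — Type: Im(Z) = -3684 ⇒ leading (phase φ = -88.0°).

PF = 0.03526 (leading, φ = -88.0°)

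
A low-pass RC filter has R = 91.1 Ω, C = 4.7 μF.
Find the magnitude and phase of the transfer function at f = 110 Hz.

Step 1 — Angular frequency: ω = 2π·110 = 691.2 rad/s.
Step 2 — Transfer function: H(jω) = 1/(1 + jωRC).
Step 3 — Denominator: 1 + jωRC = 1 + j·691.2·91.1·4.7e-06 = 1 + j0.2959.
Step 4 — H = 0.9195 - j0.2721.
Step 5 — Magnitude: |H| = 0.9589 (-0.4 dB); phase: φ = -16.5°.

|H| = 0.9589 (-0.4 dB), φ = -16.5°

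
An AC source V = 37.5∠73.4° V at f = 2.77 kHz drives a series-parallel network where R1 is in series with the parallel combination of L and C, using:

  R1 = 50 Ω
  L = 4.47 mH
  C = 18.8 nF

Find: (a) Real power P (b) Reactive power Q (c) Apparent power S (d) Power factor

Step 1 — Angular frequency: ω = 2π·f = 2π·2770 = 1.74e+04 rad/s.
Step 2 — Component impedances:
  R1: Z = R = 50 Ω
  L: Z = jωL = j·1.74e+04·0.00447 = 0 + j77.8 Ω
  C: Z = 1/(jωC) = -j/(ω·C) = 0 - j3056 Ω
Step 3 — Parallel branch: L || C = 1/(1/L + 1/C) = 0 + j79.83 Ω.
Step 4 — Series with R1: Z_total = R1 + (L || C) = 50 + j79.83 Ω = 94.2∠57.9° Ω.
Step 5 — Source phasor: V = 37.5∠73.4° V = 10.71 + j35.94 V.
Step 6 — Current: I = V / Z = 0.3837 + j0.1061 A = 0.3981∠15.5° A.
Step 7 — Complex power: S = V·I* = 7.924 + j12.65 VA.
Step 8 — Real power: P = Re(S) = 7.924 W.
Step 9 — Reactive power: Q = Im(S) = 12.65 VAR.
Step 10 — Apparent power: |S| = 14.93 VA.
Step 11 — Power factor: PF = P/|S| = 0.5308 (lagging).

(a) P = 7.924 W  (b) Q = 12.65 VAR  (c) S = 14.93 VA  (d) PF = 0.5308 (lagging)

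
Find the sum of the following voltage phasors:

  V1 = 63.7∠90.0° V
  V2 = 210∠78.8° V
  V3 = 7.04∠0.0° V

Step 1 — Convert each phasor to rectangular form:
  V1 = 63.7·(cos(90.0°) + j·sin(90.0°)) = 0 + j63.7 V
  V2 = 210·(cos(78.8°) + j·sin(78.8°)) = 40.79 + j206 V
  V3 = 7.04·(cos(0.0°) + j·sin(0.0°)) = 7.04 V
Step 2 — Sum components: V_total = 47.83 + j269.7 V.
Step 3 — Convert to polar: |V_total| = 273.9 V, ∠V_total = 79.9°.

V_total = 273.9∠79.9° V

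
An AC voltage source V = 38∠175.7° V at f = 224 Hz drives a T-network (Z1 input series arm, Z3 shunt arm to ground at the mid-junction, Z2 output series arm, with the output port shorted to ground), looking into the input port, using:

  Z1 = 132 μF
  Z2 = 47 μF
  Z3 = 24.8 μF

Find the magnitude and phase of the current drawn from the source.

Step 1 — Angular frequency: ω = 2π·f = 2π·224 = 1407 rad/s.
Step 2 — Component impedances:
  Z1: Z = 1/(jωC) = -j/(ω·C) = 0 - j5.383 Ω
  Z2: Z = 1/(jωC) = -j/(ω·C) = 0 - j15.12 Ω
  Z3: Z = 1/(jωC) = -j/(ω·C) = 0 - j28.65 Ω
Step 3 — With the output port shorted to ground, the output series arm Z2 runs from the junction to ground; the shunt arm Z3 also runs from the junction to ground. They appear in parallel: Z3 || Z2 = 0 - j9.896 Ω.
Step 4 — Series with input arm Z1: Z_in = Z1 + (Z3 || Z2) = 0 - j15.28 Ω = 15.28∠-90.0° Ω.
Step 5 — Source phasor: V = 38∠175.7° V = -37.89 + j2.849 V.
Step 6 — Ohm's law: I = V / Z_total = (-37.89 + j2.849) / (0 - j15.28) = -0.1865 - j2.48 A.
Step 7 — Convert to polar: |I| = 2.487 A, ∠I = -94.3°.

I = 2.487∠-94.3° A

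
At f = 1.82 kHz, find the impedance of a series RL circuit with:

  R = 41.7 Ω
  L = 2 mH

Step 1 — Angular frequency: ω = 2π·f = 2π·1820 = 1.144e+04 rad/s.
Step 2 — Component impedances:
  R: Z = R = 41.7 Ω
  L: Z = jωL = j·1.144e+04·0.002 = 0 + j22.87 Ω
Step 3 — Series combination: Z_total = R + L = 41.7 + j22.87 Ω = 47.56∠28.7° Ω.

Z = 41.7 + j22.87 Ω = 47.56∠28.7° Ω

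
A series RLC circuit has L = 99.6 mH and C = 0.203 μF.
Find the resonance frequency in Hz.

Step 1 — Resonance condition Im(Z)=0 gives ω₀ = 1/√(LC).
Step 2 — ω₀ = 1/√(0.0996·2.03e-07) = 7033 rad/s.
Step 3 — f₀ = ω₀/(2π) = 1119 Hz.

f₀ = 1119 Hz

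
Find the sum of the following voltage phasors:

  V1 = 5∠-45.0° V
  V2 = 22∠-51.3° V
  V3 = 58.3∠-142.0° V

Step 1 — Convert each phasor to rectangular form:
  V1 = 5·(cos(-45.0°) + j·sin(-45.0°)) = 3.536 - j3.536 V
  V2 = 22·(cos(-51.3°) + j·sin(-51.3°)) = 13.76 - j17.17 V
  V3 = 58.3·(cos(-142.0°) + j·sin(-142.0°)) = -45.94 - j35.89 V
Step 2 — Sum components: V_total = -28.65 - j56.6 V.
Step 3 — Convert to polar: |V_total| = 63.44 V, ∠V_total = -116.8°.

V_total = 63.44∠-116.8° V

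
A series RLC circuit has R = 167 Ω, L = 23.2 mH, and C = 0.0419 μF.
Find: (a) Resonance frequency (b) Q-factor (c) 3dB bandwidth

Step 1 — Resonance: ω₀ = 1/√(LC) = 1/√(0.0232·4.19e-08) = 3.207e+04 rad/s.
Step 2 — f₀ = ω₀/(2π) = 5105 Hz.
Step 3 — Series Q: Q = ω₀L/R = 3.207e+04·0.0232/167 = 4.456.
Step 4 — Bandwidth: Δω = ω₀/Q = 7198 rad/s; BW = Δω/(2π) = 1146 Hz.

(a) f₀ = 5105 Hz  (b) Q = 4.456  (c) BW = 1146 Hz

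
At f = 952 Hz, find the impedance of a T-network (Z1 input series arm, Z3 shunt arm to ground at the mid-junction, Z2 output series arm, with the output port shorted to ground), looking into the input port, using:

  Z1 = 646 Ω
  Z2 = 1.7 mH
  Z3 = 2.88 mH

Step 1 — Angular frequency: ω = 2π·f = 2π·952 = 5982 rad/s.
Step 2 — Component impedances:
  Z1: Z = R = 646 Ω
  Z2: Z = jωL = j·5982·0.0017 = 0 + j10.17 Ω
  Z3: Z = jωL = j·5982·0.00288 = 0 + j17.23 Ω
Step 3 — With the output port shorted to ground, the output series arm Z2 runs from the junction to ground; the shunt arm Z3 also runs from the junction to ground. They appear in parallel: Z3 || Z2 = 0 + j6.394 Ω.
Step 4 — Series with input arm Z1: Z_in = Z1 + (Z3 || Z2) = 646 + j6.394 Ω = 646∠0.6° Ω.

Z = 646 + j6.394 Ω = 646∠0.6° Ω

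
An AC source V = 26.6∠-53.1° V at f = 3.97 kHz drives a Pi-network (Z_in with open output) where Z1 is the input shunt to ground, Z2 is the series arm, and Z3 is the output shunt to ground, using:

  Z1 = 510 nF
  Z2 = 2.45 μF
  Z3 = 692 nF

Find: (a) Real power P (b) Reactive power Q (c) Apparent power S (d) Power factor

Step 1 — Angular frequency: ω = 2π·f = 2π·3970 = 2.494e+04 rad/s.
Step 2 — Component impedances:
  Z1: Z = 1/(jωC) = -j/(ω·C) = 0 - j78.61 Ω
  Z2: Z = 1/(jωC) = -j/(ω·C) = 0 - j16.36 Ω
  Z3: Z = 1/(jωC) = -j/(ω·C) = 0 - j57.93 Ω
Step 3 — With open output, the series arm Z2 and the output shunt Z3 appear in series to ground: Z2 + Z3 = 0 - j74.3 Ω.
Step 4 — Parallel with input shunt Z1: Z_in = Z1 || (Z2 + Z3) = 0 - j38.2 Ω = 38.2∠-90.0° Ω.
Step 5 — Source phasor: V = 26.6∠-53.1° V = 15.97 - j21.27 V.
Step 6 — Current: I = V / Z = 0.5569 + j0.4181 A = 0.6964∠36.9° A.
Step 7 — Complex power: S = V·I* = 0 - j18.52 VA.
Step 8 — Real power: P = Re(S) = 0 W.
Step 9 — Reactive power: Q = Im(S) = -18.52 VAR.
Step 10 — Apparent power: |S| = 18.52 VA.
Step 11 — Power factor: PF = P/|S| = 0 (leading).

(a) P = 0 W  (b) Q = -18.52 VAR  (c) S = 18.52 VA  (d) PF = 0 (leading)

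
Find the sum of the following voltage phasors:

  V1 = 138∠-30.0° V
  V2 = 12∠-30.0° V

Step 1 — Convert each phasor to rectangular form:
  V1 = 138·(cos(-30.0°) + j·sin(-30.0°)) = 119.5 - j69 V
  V2 = 12·(cos(-30.0°) + j·sin(-30.0°)) = 10.39 - j6 V
Step 2 — Sum components: V_total = 129.9 - j75 V.
Step 3 — Convert to polar: |V_total| = 150 V, ∠V_total = -30.0°.

V_total = 150∠-30.0° V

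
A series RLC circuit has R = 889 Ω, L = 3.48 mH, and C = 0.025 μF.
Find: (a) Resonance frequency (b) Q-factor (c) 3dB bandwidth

Step 1 — Resonance: ω₀ = 1/√(LC) = 1/√(0.00348·2.5e-08) = 1.072e+05 rad/s.
Step 2 — f₀ = ω₀/(2π) = 1.706e+04 Hz.
Step 3 — Series Q: Q = ω₀L/R = 1.072e+05·0.00348/889 = 0.4197.
Step 4 — Bandwidth: Δω = ω₀/Q = 2.555e+05 rad/s; BW = Δω/(2π) = 4.066e+04 Hz.

(a) f₀ = 1.706e+04 Hz  (b) Q = 0.4197  (c) BW = 4.066e+04 Hz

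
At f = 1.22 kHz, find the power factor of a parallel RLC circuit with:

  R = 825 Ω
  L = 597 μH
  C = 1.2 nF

Step 1 — Angular frequency: ω = 2π·f = 2π·1220 = 7665 rad/s.
Step 2 — Component impedances:
  R: Z = R = 825 Ω
  L: Z = jωL = j·7665·0.000597 = 0 + j4.576 Ω
  C: Z = 1/(jωC) = -j/(ω·C) = 0 - j1.087e+05 Ω
Step 3 — Parallel combination: 1/Z_total = 1/R + 1/L + 1/C; Z_total = 0.02539 + j4.576 Ω = 4.576∠89.7° Ω.
Step 4 — Power factor: PF = cos(φ) = Re(Z)/|Z| = 0.025386/4.5764 = 0.005547.
Step 5 — Type: Im(Z) = 4.576 ⇒ lagging (phase φ = 89.7°).

PF = 0.005547 (lagging, φ = 89.7°)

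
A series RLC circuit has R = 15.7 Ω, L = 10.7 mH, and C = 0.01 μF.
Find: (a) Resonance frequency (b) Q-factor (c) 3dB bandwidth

Step 1 — Resonance: ω₀ = 1/√(LC) = 1/√(0.0107·1e-08) = 9.667e+04 rad/s.
Step 2 — f₀ = ω₀/(2π) = 1.539e+04 Hz.
Step 3 — Series Q: Q = ω₀L/R = 9.667e+04·0.0107/15.7 = 65.89.
Step 4 — Bandwidth: Δω = ω₀/Q = 1467 rad/s; BW = Δω/(2π) = 233.5 Hz.

(a) f₀ = 1.539e+04 Hz  (b) Q = 65.89  (c) BW = 233.5 Hz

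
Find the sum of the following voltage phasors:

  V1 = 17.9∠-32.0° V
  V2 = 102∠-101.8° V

Step 1 — Convert each phasor to rectangular form:
  V1 = 17.9·(cos(-32.0°) + j·sin(-32.0°)) = 15.18 - j9.486 V
  V2 = 102·(cos(-101.8°) + j·sin(-101.8°)) = -20.86 - j99.84 V
Step 2 — Sum components: V_total = -5.679 - j109.3 V.
Step 3 — Convert to polar: |V_total| = 109.5 V, ∠V_total = -93.0°.

V_total = 109.5∠-93.0° V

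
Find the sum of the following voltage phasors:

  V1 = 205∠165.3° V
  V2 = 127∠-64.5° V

Step 1 — Convert each phasor to rectangular form:
  V1 = 205·(cos(165.3°) + j·sin(165.3°)) = -198.3 + j52.02 V
  V2 = 127·(cos(-64.5°) + j·sin(-64.5°)) = 54.67 - j114.6 V
Step 2 — Sum components: V_total = -143.6 - j62.61 V.
Step 3 — Convert to polar: |V_total| = 156.7 V, ∠V_total = -156.4°.

V_total = 156.7∠-156.4° V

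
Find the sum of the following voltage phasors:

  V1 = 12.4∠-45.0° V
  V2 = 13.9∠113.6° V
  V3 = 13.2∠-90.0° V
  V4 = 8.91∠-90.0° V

Step 1 — Convert each phasor to rectangular form:
  V1 = 12.4·(cos(-45.0°) + j·sin(-45.0°)) = 8.768 - j8.768 V
  V2 = 13.9·(cos(113.6°) + j·sin(113.6°)) = -5.565 + j12.74 V
  V3 = 13.2·(cos(-90.0°) + j·sin(-90.0°)) = 0 - j13.2 V
  V4 = 8.91·(cos(-90.0°) + j·sin(-90.0°)) = 0 - j8.91 V
Step 2 — Sum components: V_total = 3.203 - j18.14 V.
Step 3 — Convert to polar: |V_total| = 18.42 V, ∠V_total = -80.0°.

V_total = 18.42∠-80.0° V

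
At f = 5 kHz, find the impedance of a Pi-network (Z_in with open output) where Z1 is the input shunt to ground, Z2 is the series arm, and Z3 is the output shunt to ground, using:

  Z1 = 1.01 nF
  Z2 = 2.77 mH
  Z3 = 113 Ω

Step 1 — Angular frequency: ω = 2π·f = 2π·5000 = 3.142e+04 rad/s.
Step 2 — Component impedances:
  Z1: Z = 1/(jωC) = -j/(ω·C) = 0 - j3.152e+04 Ω
  Z2: Z = jωL = j·3.142e+04·0.00277 = 0 + j87.02 Ω
  Z3: Z = R = 113 Ω
Step 3 — With open output, the series arm Z2 and the output shunt Z3 appear in series to ground: Z2 + Z3 = 113 + j87.02 Ω.
Step 4 — Parallel with input shunt Z1: Z_in = Z1 || (Z2 + Z3) = 113.6 + j86.85 Ω = 143∠37.4° Ω.

Z = 113.6 + j86.85 Ω = 143∠37.4° Ω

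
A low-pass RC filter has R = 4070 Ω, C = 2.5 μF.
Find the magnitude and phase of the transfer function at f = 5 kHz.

Step 1 — Angular frequency: ω = 2π·5000 = 3.142e+04 rad/s.
Step 2 — Transfer function: H(jω) = 1/(1 + jωRC).
Step 3 — Denominator: 1 + jωRC = 1 + j·3.142e+04·4070·2.5e-06 = 1 + j319.7.
Step 4 — H = 9.786e-06 - j0.003128.
Step 5 — Magnitude: |H| = 0.003128 (-50.1 dB); phase: φ = -89.8°.

|H| = 0.003128 (-50.1 dB), φ = -89.8°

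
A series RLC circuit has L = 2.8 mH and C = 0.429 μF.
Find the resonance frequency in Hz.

Step 1 — Resonance condition Im(Z)=0 gives ω₀ = 1/√(LC).
Step 2 — ω₀ = 1/√(0.0028·4.29e-07) = 2.885e+04 rad/s.
Step 3 — f₀ = ω₀/(2π) = 4592 Hz.

f₀ = 4592 Hz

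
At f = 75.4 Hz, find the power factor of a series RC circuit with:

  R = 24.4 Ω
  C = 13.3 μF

Step 1 — Angular frequency: ω = 2π·f = 2π·75.4 = 473.8 rad/s.
Step 2 — Component impedances:
  R: Z = R = 24.4 Ω
  C: Z = 1/(jωC) = -j/(ω·C) = 0 - j158.7 Ω
Step 3 — Series combination: Z_total = R + C = 24.4 - j158.7 Ω = 160.6∠-81.3° Ω.
Step 4 — Power factor: PF = cos(φ) = Re(Z)/|Z| = 24.4/160.57 = 0.152.
Step 5 — Type: Im(Z) = -158.7 ⇒ leading (phase φ = -81.3°).

PF = 0.152 (leading, φ = -81.3°)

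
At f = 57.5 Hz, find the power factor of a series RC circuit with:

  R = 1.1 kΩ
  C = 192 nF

Step 1 — Angular frequency: ω = 2π·f = 2π·57.5 = 361.3 rad/s.
Step 2 — Component impedances:
  R: Z = R = 1100 Ω
  C: Z = 1/(jωC) = -j/(ω·C) = 0 - j1.442e+04 Ω
Step 3 — Series combination: Z_total = R + C = 1100 - j1.442e+04 Ω = 1.446e+04∠-85.6° Ω.
Step 4 — Power factor: PF = cos(φ) = Re(Z)/|Z| = 1100/14458 = 0.07608.
Step 5 — Type: Im(Z) = -1.442e+04 ⇒ leading (phase φ = -85.6°).

PF = 0.07608 (leading, φ = -85.6°)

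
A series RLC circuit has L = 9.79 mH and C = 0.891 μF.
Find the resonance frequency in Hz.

Step 1 — Resonance condition Im(Z)=0 gives ω₀ = 1/√(LC).
Step 2 — ω₀ = 1/√(0.00979·8.91e-07) = 1.071e+04 rad/s.
Step 3 — f₀ = ω₀/(2π) = 1704 Hz.

f₀ = 1704 Hz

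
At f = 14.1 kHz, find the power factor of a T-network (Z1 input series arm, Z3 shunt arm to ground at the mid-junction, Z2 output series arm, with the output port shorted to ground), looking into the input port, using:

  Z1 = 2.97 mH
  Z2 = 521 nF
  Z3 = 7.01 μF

Step 1 — Angular frequency: ω = 2π·f = 2π·1.41e+04 = 8.859e+04 rad/s.
Step 2 — Component impedances:
  Z1: Z = jωL = j·8.859e+04·0.00297 = 0 + j263.1 Ω
  Z2: Z = 1/(jωC) = -j/(ω·C) = 0 - j21.67 Ω
  Z3: Z = 1/(jωC) = -j/(ω·C) = 0 - j1.61 Ω
Step 3 — With the output port shorted to ground, the output series arm Z2 runs from the junction to ground; the shunt arm Z3 also runs from the junction to ground. They appear in parallel: Z3 || Z2 = 0 - j1.499 Ω.
Step 4 — Series with input arm Z1: Z_in = Z1 + (Z3 || Z2) = 0 + j261.6 Ω = 261.6∠90.0° Ω.
Step 5 — Power factor: PF = cos(φ) = Re(Z)/|Z| = 0/261.6 = 0.
Step 6 — Type: Im(Z) = 261.6 ⇒ lagging (phase φ = 90.0°).

PF = 0 (lagging, φ = 90.0°)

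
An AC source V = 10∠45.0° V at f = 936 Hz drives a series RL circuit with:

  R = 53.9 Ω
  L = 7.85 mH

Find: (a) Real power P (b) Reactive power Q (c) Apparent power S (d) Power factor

Step 1 — Angular frequency: ω = 2π·f = 2π·936 = 5881 rad/s.
Step 2 — Component impedances:
  R: Z = R = 53.9 Ω
  L: Z = jωL = j·5881·0.00785 = 0 + j46.17 Ω
Step 3 — Series combination: Z_total = R + L = 53.9 + j46.17 Ω = 70.97∠40.6° Ω.
Step 4 — Source phasor: V = 10∠45.0° V = 7.071 + j7.071 V.
Step 5 — Current: I = V / Z = 0.1405 + j0.01086 A = 0.1409∠4.4° A.
Step 6 — Complex power: S = V·I* = 1.07 + j0.9166 VA.
Step 7 — Real power: P = Re(S) = 1.07 W.
Step 8 — Reactive power: Q = Im(S) = 0.9166 VAR.
Step 9 — Apparent power: |S| = 1.409 VA.
Step 10 — Power factor: PF = P/|S| = 0.7595 (lagging).

(a) P = 1.07 W  (b) Q = 0.9166 VAR  (c) S = 1.409 VA  (d) PF = 0.7595 (lagging)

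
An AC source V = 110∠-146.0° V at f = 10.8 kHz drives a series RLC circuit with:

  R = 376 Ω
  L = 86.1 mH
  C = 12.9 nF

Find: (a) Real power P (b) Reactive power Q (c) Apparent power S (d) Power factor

Step 1 — Angular frequency: ω = 2π·f = 2π·1.08e+04 = 6.786e+04 rad/s.
Step 2 — Component impedances:
  R: Z = R = 376 Ω
  L: Z = jωL = j·6.786e+04·0.0861 = 0 + j5843 Ω
  C: Z = 1/(jωC) = -j/(ω·C) = 0 - j1142 Ω
Step 3 — Series combination: Z_total = R + L + C = 376 + j4700 Ω = 4715∠85.4° Ω.
Step 4 — Source phasor: V = 110∠-146.0° V = -91.19 - j61.51 V.
Step 5 — Current: I = V / Z = -0.01455 + j0.01824 A = 0.02333∠128.6° A.
Step 6 — Complex power: S = V·I* = 0.2046 + j2.558 VA.
Step 7 — Real power: P = Re(S) = 0.2046 W.
Step 8 — Reactive power: Q = Im(S) = 2.558 VAR.
Step 9 — Apparent power: |S| = 2.566 VA.
Step 10 — Power factor: PF = P/|S| = 0.07974 (lagging).

(a) P = 0.2046 W  (b) Q = 2.558 VAR  (c) S = 2.566 VA  (d) PF = 0.07974 (lagging)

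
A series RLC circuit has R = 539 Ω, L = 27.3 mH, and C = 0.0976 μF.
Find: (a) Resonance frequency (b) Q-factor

Step 1 — Resonance condition Im(Z)=0 gives ω₀ = 1/√(LC).
Step 2 — ω₀ = 1/√(0.0273·9.76e-08) = 1.937e+04 rad/s.
Step 3 — f₀ = ω₀/(2π) = 3083 Hz.
Step 4 — Series Q: Q = ω₀L/R = 1.937e+04·0.0273/539 = 0.9812.

(a) f₀ = 3083 Hz  (b) Q = 0.9812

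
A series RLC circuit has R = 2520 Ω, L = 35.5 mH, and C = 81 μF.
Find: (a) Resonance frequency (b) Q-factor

Step 1 — Resonance condition Im(Z)=0 gives ω₀ = 1/√(LC).
Step 2 — ω₀ = 1/√(0.0355·8.1e-05) = 589.7 rad/s.
Step 3 — f₀ = ω₀/(2π) = 93.86 Hz.
Step 4 — Series Q: Q = ω₀L/R = 589.7·0.0355/2520 = 0.008308.

(a) f₀ = 93.86 Hz  (b) Q = 0.008308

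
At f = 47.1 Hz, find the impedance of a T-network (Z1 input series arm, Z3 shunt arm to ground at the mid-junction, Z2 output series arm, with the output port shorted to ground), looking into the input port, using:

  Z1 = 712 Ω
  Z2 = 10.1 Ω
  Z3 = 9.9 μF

Step 1 — Angular frequency: ω = 2π·f = 2π·47.1 = 295.9 rad/s.
Step 2 — Component impedances:
  Z1: Z = R = 712 Ω
  Z2: Z = R = 10.1 Ω
  Z3: Z = 1/(jωC) = -j/(ω·C) = 0 - j341.3 Ω
Step 3 — With the output port shorted to ground, the output series arm Z2 runs from the junction to ground; the shunt arm Z3 also runs from the junction to ground. They appear in parallel: Z3 || Z2 = 10.09 - j0.2986 Ω.
Step 4 — Series with input arm Z1: Z_in = Z1 + (Z3 || Z2) = 722.1 - j0.2986 Ω = 722.1∠-0.0° Ω.

Z = 722.1 - j0.2986 Ω = 722.1∠-0.0° Ω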